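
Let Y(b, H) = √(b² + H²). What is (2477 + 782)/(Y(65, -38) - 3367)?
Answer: -10973053/11331020 - 3259*√5669/11331020 ≈ -0.99006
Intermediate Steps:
Y(b, H) = √(H² + b²)
(2477 + 782)/(Y(65, -38) - 3367) = (2477 + 782)/(√((-38)² + 65²) - 3367) = 3259/(√(1444 + 4225) - 3367) = 3259/(√5669 - 3367) = 3259/(-3367 + √5669)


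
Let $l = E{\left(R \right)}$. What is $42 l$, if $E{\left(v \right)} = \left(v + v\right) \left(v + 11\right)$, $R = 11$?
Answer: $20328$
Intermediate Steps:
$E{\left(v \right)} = 2 v \left(11 + v\right)$
$l = 484$ ($l = 2 \cdot 11 \left(11 + 11\right) = 2 \cdot 11 \cdot 22 = 484$)
$42 l = 42 \cdot 484 = 20328$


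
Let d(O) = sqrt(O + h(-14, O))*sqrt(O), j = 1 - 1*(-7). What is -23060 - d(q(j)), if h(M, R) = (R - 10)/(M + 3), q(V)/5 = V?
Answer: -23060 - 20*sqrt(451)/11 ≈ -23099.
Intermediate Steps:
j = 8 (j = 1 + 7 = 8)
q(V) = 5*V
h(M, R) = (-10 + R)/(3 + M)
d(O) = sqrt(O)*sqrt(10/11 + 10*O/11) (d(O) = sqrt(O + (-10 + O)/(3 - 14))*sqrt(O) = sqrt(O + (-10 + O)/(-11))*sqrt(O) = sqrt(O - (-10 + O)/11)*sqrt(O) = sqrt(O + (10/11 - O/11))*sqrt(O) = sqrt(10/11 + 10*O/11)*sqrt(O) = sqrt(O)*sqrt(10/11 + 10*O/11))
-23060 - d(q(j)) = -23060 - sqrt(110)*sqrt(5*8)*sqrt(1 + 5*8)/11 = -23060 - sqrt(110)*sqrt(40)*sqrt(1 + 40)/11 = -23060 - sqrt(110)*2*sqrt(10)*sqrt(41)/11 = -23060 - 20*sqrt(451)/11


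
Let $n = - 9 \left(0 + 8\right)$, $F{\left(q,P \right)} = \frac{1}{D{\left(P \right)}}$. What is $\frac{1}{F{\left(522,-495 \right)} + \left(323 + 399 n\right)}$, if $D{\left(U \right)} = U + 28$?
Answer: $- \frac{467}{13265136} \approx -3.5205 \cdot 10^{-5}$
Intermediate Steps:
$D{\left(U \right)} = 28 + U$
$F{\left(q,P \right)} = \frac{1}{28 + P}$
$n = -72$ ($n = \left(-9\right) 8 = -72$)
$\frac{1}{F{\left(522,-495 \right)} + \left(323 + 399 n\right)} = \frac{1}{\frac{1}{28 - 495} + \left(323 + 399 \left(-72\right)\right)} = \frac{1}{\frac{1}{-467} + \left(323 - 28728\right)} = \frac{1}{- \frac{1}{467} - 28405} = \frac{1}{- \frac{13265136}{467}} = - \frac{467}{13265136}$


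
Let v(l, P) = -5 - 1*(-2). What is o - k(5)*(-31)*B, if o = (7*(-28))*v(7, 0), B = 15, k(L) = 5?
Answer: 2913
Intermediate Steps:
v(l, P) = -3 (v(l, P) = -5 + 2 = -3)
o = 588 (o = (7*(-28))*(-3) = -196*(-3) = 588)
o - k(5)*(-31)*B = 588 - 5*(-31)*15 = 588 - (-155)*15 = 588 - 1*(-2325) = 588 + 2325 = 2913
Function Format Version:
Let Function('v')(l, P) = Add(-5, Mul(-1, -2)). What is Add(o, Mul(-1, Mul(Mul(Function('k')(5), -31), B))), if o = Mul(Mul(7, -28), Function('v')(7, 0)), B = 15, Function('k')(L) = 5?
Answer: 2913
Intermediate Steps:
Function('v')(l, P) = -3 (Function('v')(l, P) = Add(-5, 2) = -3)
o = 588 (o = Mul(Mul(7, -28), -3) = Mul(-196, -3) = 588)
Add(o, Mul(-1, Mul(Mul(Function('k')(5), -31), B))) = Add(588, Mul(-1, Mul(Mul(5, -31), 15))) = Add(588, Mul(-1, Mul(-155, 15))) = Add(588, Mul(-1, -2325)) = Add(588, 2325) = 2913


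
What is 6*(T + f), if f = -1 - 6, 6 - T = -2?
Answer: 6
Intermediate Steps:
T = 8 (T = 6 - 1*(-2) = 6 + 2 = 8)
f = -7
6*(T + f) = 6*(8 - 7) = 6*1 = 6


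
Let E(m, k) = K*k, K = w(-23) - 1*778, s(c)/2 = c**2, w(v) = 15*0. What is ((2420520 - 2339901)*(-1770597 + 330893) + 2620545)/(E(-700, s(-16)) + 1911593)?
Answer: -38688292077/504419 ≈ -76699.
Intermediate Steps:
w(v) = 0
s(c) = 2*c**2
K = -778 (K = 0 - 1*778 = 0 - 778 = -778)
E(m, k) = -778*k
((2420520 - 2339901)*(-1770597 + 330893) + 2620545)/(E(-700, s(-16)) + 1911593) = ((2420520 - 2339901)*(-1770597 + 330893) + 2620545)/(-1556*(-16)**2 + 1911593) = (80619*(-1439704) + 2620545)/(-1556*256 + 1911593) = (-116067496776 + 2620545)/(-778*512 + 1911593) = -116064876231/(-398336 + 1911593) = -116064876231/1513257 = -116064876231*1/1513257 = -38688292077/504419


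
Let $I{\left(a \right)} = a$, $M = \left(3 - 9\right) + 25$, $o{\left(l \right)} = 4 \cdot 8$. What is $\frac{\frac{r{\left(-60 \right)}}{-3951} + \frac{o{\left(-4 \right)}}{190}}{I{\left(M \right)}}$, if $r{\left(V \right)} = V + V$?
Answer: $\frac{24872}{2377185} \approx 0.010463$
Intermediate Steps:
$o{\left(l \right)} = 32$
$r{\left(V \right)} = 2 V$
$M = 19$ ($M = -6 + 25 = 19$)
$\frac{\frac{r{\left(-60 \right)}}{-3951} + \frac{o{\left(-4 \right)}}{190}}{I{\left(M \right)}} = \frac{\frac{2 \left(-60\right)}{-3951} + \frac{32}{190}}{19} = \left(\left(-120\right) \left(- \frac{1}{3951}\right) + 32 \cdot \frac{1}{190}\right) \frac{1}{19} = \left(\frac{40}{1317} + \frac{16}{95}\right) \frac{1}{19} = \frac{24872}{125115} \cdot \frac{1}{19} = \frac{24872}{2377185}$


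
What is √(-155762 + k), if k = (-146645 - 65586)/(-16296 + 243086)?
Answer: I*√8011464749892690/226790 ≈ 394.67*I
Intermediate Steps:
k = -212231/226790 ≈ -0.93580
√(-155762 + k) = √(-155762 - 212231/226790) = √(-35325476211/226790) = I*√8011464749892690/226790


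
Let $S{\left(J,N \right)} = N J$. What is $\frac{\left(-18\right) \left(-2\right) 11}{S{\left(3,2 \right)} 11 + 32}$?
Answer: $\frac{198}{49} \approx 4.0408$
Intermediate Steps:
$S{\left(J,N \right)} = J N$
$\frac{\left(-18\right) \left(-2\right) 11}{S{\left(3,2 \right)} 11 + 32} = \frac{\left(-18\right) \left(-2\right) 11}{3 \cdot 2 \cdot 11 + 32} = \frac{36 \cdot 11}{6 \cdot 11 + 32} = \frac{396}{66 + 32} = \frac{396}{98} = 396 \cdot \frac{1}{98} = \frac{198}{49}$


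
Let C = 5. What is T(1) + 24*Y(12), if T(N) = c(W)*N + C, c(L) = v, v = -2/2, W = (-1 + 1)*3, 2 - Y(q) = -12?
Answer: 340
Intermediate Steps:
Y(q) = 14 (Y(q) = 2 - 1*(-12) = 2 + 12 = 14)
W = 0 (W = 0*3 = 0)
v = -1 (v = -2*1/2 = -1)
c(L) = -1
T(N) = 5 - N (T(N) = -N + 5 = 5 - N)
T(1) + 24*Y(12) = (5 - 1*1) + 24*14 = (5 - 1) + 336 = 4 + 336 = 340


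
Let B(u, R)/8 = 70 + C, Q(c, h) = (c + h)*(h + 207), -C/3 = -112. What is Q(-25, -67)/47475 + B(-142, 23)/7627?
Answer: 385952/2497185 ≈ 0.15455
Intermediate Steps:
C = 336 (C = -3*(-112) = 336)
Q(c, h) = (207 + h)*(c + h) (Q(c, h) = (c + h)*(207 + h) = (207 + h)*(c + h))
B(u, R) = 3248 (B(u, R) = 8*(70 + 336) = 8*406 = 3248)
Q(-25, -67)/47475 + B(-142, 23)/7627 = ((-67)² + 207*(-25) + 207*(-67) - 25*(-67))/47475 + 3248/7627 = (4489 - 5175 - 13869 + 1675)*(1/47475) + 3248*(1/7627) = -12880*1/47475 + 112/263 = -2576/9495 + 112/263 = 385952/2497185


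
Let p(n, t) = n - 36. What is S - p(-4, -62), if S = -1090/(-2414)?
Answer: 48825/1207 ≈ 40.452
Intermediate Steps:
p(n, t) = -36 + n
S = 545/1207 (S = -1090*(-1/2414) = 545/1207 ≈ 0.45153)
S - p(-4, -62) = 545/1207 - (-36 - 4) = 545/1207 - 1*(-40) = 545/1207 + 40 = 48825/1207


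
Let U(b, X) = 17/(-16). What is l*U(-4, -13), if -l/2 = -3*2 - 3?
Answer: -153/8 ≈ -19.125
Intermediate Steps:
U(b, X) = -17/16 (U(b, X) = 17*(-1/16) = -17/16)
l = 18 (l = -2*(-3*2 - 3) = -2*(-6 - 3) = -2*(-9) = 18)
l*U(-4, -13) = 18*(-17/16) = -153/8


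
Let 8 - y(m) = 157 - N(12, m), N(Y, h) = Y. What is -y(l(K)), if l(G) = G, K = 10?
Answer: 137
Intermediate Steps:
y(m) = -137 (y(m) = 8 - (157 - 1*12) = 8 - (157 - 12) = 8 - 1*145 = 8 - 145 = -137)
-y(l(K)) = -1*(-137) = 137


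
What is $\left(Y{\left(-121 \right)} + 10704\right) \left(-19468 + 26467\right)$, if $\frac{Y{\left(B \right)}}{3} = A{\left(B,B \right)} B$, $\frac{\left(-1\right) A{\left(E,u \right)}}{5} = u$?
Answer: $-1462168089$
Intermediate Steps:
$A{\left(E,u \right)} = - 5 u$
$Y{\left(B \right)} = - 15 B^{2}$ ($Y{\left(B \right)} = 3 - 5 B B = 3 \left(- 5 B^{2}\right) = - 15 B^{2}$)
$\left(Y{\left(-121 \right)} + 10704\right) \left(-19468 + 26467\right) = \left(- 15 \left(-121\right)^{2} + 10704\right) \left(-19468 + 26467\right) = \left(\left(-15\right) 14641 + 10704\right) 6999 = \left(-219615 + 10704\right) 6999 = \left(-208911\right) 6999 = -1462168089$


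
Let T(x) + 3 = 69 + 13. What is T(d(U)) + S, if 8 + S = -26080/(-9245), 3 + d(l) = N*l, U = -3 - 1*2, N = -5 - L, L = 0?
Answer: 136495/1849 ≈ 73.821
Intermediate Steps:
N = -5 (N = -5 - 1*0 = -5 + 0 = -5)
U = -5 (U = -3 - 2 = -5)
d(l) = -3 - 5*l
T(x) = 79 (T(x) = -3 + (69 + 13) = -3 + 82 = 79)
S = -9576/1849 (S = -8 - 26080/(-9245) = -8 - 26080*(-1/9245) = -8 + 5216/1849 = -9576/1849 ≈ -5.1790)
T(d(U)) + S = 79 - 9576/1849 = 136495/1849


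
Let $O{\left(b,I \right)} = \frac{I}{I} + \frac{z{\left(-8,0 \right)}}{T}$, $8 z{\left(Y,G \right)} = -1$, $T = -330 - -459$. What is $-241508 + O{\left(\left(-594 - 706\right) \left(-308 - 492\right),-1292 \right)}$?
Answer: $- \frac{249235225}{1032} \approx -2.4151 \cdot 10^{5}$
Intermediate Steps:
$T = 129$ ($T = -330 + 459 = 129$)
$z{\left(Y,G \right)} = - \frac{1}{8}$ ($z{\left(Y,G \right)} = \frac{1}{8} \left(-1\right) = - \frac{1}{8}$)
$O{\left(b,I \right)} = \frac{1031}{1032}$ ($O{\left(b,I \right)} = \frac{I}{I} - \frac{1}{8 \cdot 129} = 1 - \frac{1}{1032} = \frac{1031}{1032}$)
$-241508 + O{\left(\left(-594 - 706\right) \left(-308 - 492\right),-1292 \right)} = -241508 + \frac{1031}{1032} = - \frac{249235225}{1032}$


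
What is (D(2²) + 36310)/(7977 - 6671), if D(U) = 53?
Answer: 36363/1306 ≈ 27.843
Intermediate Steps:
(D(2²) + 36310)/(7977 - 6671) = (53 + 36310)/(7977 - 6671) = 36363/1306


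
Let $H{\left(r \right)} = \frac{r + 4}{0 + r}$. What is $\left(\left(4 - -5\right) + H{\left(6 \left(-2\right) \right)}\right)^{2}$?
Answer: $\frac{841}{9} \approx 93.444$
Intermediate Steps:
$H{\left(r \right)} = \frac{4 + r}{r}$
$\left(\left(4 - -5\right) + H{\left(6 \left(-2\right) \right)}\right)^{2} = \left(\left(4 - -5\right) + \frac{4 + 6 \left(-2\right)}{6 \left(-2\right)}\right)^{2} = \left(\left(4 + 5\right) + \frac{4 - 12}{-12}\right)^{2} = \left(9 - - \frac{2}{3}\right)^{2} = \left(9 + \frac{2}{3}\right)^{2} = \left(\frac{29}{3}\right)^{2} = \frac{841}{9}$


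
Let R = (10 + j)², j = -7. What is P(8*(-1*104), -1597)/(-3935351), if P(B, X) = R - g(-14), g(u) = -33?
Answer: -6/562193 ≈ -1.0672e-5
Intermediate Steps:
R = 9 (R = (10 - 7)² = 3² = 9)
P(B, X) = 42 (P(B, X) = 9 - 1*(-33) = 9 + 33 = 42)
P(8*(-1*104), -1597)/(-3935351) = 42/(-3935351) = 42*(-1/3935351) = -6/562193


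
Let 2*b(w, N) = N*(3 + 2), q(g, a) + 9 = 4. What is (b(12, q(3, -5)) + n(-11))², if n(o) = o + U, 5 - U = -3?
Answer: 961/4 ≈ 240.25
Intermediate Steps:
U = 8 (U = 5 - 1*(-3) = 5 + 3 = 8)
q(g, a) = -5 (q(g, a) = -9 + 4 = -5)
b(w, N) = 5*N/2 (b(w, N) = (N*(3 + 2))/2 = (N*5)/2 = (5*N)/2 = 5*N/2)
n(o) = 8 + o (n(o) = o + 8 = 8 + o)
(b(12, q(3, -5)) + n(-11))² = ((5/2)*(-5) + (8 - 11))² = (-25/2 - 3)² = (-31/2)² = 961/4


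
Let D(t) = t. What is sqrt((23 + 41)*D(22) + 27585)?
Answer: sqrt(28993) ≈ 170.27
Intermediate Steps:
sqrt((23 + 41)*D(22) + 27585) = sqrt((23 + 41)*22 + 27585) = sqrt(64*22 + 27585) = sqrt(1408 + 27585) = sqrt(28993)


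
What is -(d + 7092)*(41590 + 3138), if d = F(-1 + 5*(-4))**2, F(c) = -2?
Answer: -317389888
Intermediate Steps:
d = 4 (d = (-2)**2 = 4)
-(d + 7092)*(41590 + 3138) = -(4 + 7092)*(41590 + 3138) = -7096*44728 = -1*317389888 = -317389888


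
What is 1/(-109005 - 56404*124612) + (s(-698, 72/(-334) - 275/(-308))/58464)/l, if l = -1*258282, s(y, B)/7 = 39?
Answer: -67168589773/3705291522560707776 ≈ -1.8128e-8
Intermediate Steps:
s(y, B) = 273 (s(y, B) = 7*39 = 273)
l = -258282
1/(-109005 - 56404*124612) + (s(-698, 72/(-334) - 275/(-308))/58464)/l = 1/(-109005 - 56404*124612) + (273/58464)/(-258282) = (1/124612)/(-165409) + (273*(1/58464))*(-1/258282) = -1/165409*1/124612 + (13/2784)*(-1/258282) = -1/20611946308 - 13/719057088 = -67168589773/3705291522560707776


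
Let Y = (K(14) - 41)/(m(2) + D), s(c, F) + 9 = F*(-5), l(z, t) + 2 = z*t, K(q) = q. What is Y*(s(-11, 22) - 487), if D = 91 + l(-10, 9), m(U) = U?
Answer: 16362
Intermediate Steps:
l(z, t) = -2 + t*z (l(z, t) = -2 + z*t = -2 + t*z)
s(c, F) = -9 - 5*F (s(c, F) = -9 + F*(-5) = -9 - 5*F)
D = -1 (D = 91 + (-2 + 9*(-10)) = 91 + (-2 - 90) = 91 - 92 = -1)
Y = -27 (Y = (14 - 41)/(2 - 1) = -27/1 = -27*1 = -27)
Y*(s(-11, 22) - 487) = -27*((-9 - 5*22) - 487) = -27*((-9 - 110) - 487) = -27*(-119 - 487) = -27*(-606) = 16362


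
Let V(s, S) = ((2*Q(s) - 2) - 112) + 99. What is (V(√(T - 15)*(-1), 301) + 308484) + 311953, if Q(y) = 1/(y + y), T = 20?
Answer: 620422 - √5/5 ≈ 6.2042e+5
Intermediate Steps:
Q(y) = 1/(2*y)
V(s, S) = -15 + 1/s (V(s, S) = ((2*(1/(2*s)) - 2) - 112) + 99 = ((1/s - 2) - 112) + 99 = ((-2 + 1/s) - 112) + 99 = (-114 + 1/s) + 99 = -15 + 1/s)
(V(√(T - 15)*(-1), 301) + 308484) + 311953 = ((-15 + 1/(√(20 - 15)*(-1))) + 308484) + 311953 = ((-15 + 1/(√5*(-1))) + 308484) + 311953 = ((-15 + 1/(-√5)) + 308484) + 311953 = ((-15 - √5/5) + 308484) + 311953 = (308469 - √5/5) + 311953 = 620422 - √5/5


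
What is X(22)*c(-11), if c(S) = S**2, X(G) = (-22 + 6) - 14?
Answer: -3630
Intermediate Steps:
X(G) = -30 (X(G) = -16 - 14 = -30)
X(22)*c(-11) = -30*(-11)**2 = -30*121 = -3630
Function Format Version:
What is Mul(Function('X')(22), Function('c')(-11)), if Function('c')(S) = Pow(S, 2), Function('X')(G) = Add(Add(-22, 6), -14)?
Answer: -3630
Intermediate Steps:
Function('X')(G) = -30 (Function('X')(G) = Add(-16, -14) = -30)
Mul(Function('X')(22), Function('c')(-11)) = Mul(-30, Pow(-11, 2)) = Mul(-30, 121) = -3630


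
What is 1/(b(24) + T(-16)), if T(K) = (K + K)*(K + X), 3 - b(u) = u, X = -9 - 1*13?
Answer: 1/1195 ≈ 0.00083682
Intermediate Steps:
X = -22 (X = -9 - 13 = -22)
b(u) = 3 - u
T(K) = 2*K*(-22 + K) (T(K) = (K + K)*(K - 22) = (2*K)*(-22 + K) = 2*K*(-22 + K))
1/(b(24) + T(-16)) = 1/((3 - 1*24) + 2*(-16)*(-22 - 16)) = 1/((3 - 24) + 2*(-16)*(-38)) = 1/(-21 + 1216) = 1/1195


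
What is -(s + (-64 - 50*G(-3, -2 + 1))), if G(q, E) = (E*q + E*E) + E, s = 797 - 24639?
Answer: 24056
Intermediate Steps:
s = -23842
G(q, E) = E + E² + E*q (G(q, E) = (E*q + E²) + E = (E² + E*q) + E = E + E² + E*q)
-(s + (-64 - 50*G(-3, -2 + 1))) = -(-23842 + (-64 - 50*(-2 + 1)*(1 + (-2 + 1) - 3))) = -(-23842 + (-64 - (-50)*(1 - 1 - 3))) = -(-23842 + (-64 - (-50)*(-3))) = -(-23842 + (-64 - 50*3)) = -(-23842 + (-64 - 150)) = -(-23842 - 214) = -1*(-24056) = 24056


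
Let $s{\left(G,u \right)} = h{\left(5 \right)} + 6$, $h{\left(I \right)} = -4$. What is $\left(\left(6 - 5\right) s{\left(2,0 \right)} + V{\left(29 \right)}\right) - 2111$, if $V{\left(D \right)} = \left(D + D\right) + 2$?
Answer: $-2049$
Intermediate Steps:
$s{\left(G,u \right)} = 2$ ($s{\left(G,u \right)} = -4 + 6 = 2$)
$V{\left(D \right)} = 2 + 2 D$ ($V{\left(D \right)} = 2 D + 2 = 2 + 2 D$)
$\left(\left(6 - 5\right) s{\left(2,0 \right)} + V{\left(29 \right)}\right) - 2111 = \left(\left(6 - 5\right) 2 + \left(2 + 2 \cdot 29\right)\right) - 2111 = \left(1 \cdot 2 + \left(2 + 58\right)\right) - 2111 = \left(2 + 60\right) - 2111 = 62 - 2111 = -2049$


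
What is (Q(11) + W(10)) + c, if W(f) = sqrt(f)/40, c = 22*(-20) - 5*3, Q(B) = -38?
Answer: -493 + sqrt(10)/40 ≈ -492.92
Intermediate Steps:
c = -455 (c = -440 - 15 = -455)
W(f) = sqrt(f)/40
(Q(11) + W(10)) + c = (-38 + sqrt(10)/40) - 455 = -493 + sqrt(10)/40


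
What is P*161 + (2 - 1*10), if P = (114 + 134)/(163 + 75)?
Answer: 2716/17 ≈ 159.76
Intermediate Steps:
P = 124/119 (P = 248/238 = 248*(1/238) = 124/119 ≈ 1.0420)
P*161 + (2 - 1*10) = (124/119)*161 + (2 - 1*10) = 2852/17 + (2 - 10) = 2852/17 - 8 = 2716/17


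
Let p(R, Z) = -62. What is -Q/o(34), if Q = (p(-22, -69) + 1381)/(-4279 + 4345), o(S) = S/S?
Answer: -1319/66 ≈ -19.985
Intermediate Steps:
o(S) = 1
Q = 1319/66 (Q = (-62 + 1381)/(-4279 + 4345) = 1319/66 ≈ 19.985)
-Q/o(34) = -1319/(66*1) = -1319/66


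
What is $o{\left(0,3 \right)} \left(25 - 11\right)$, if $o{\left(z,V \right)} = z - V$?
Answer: $-42$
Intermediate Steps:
$o{\left(0,3 \right)} \left(25 - 11\right) = \left(0 - 3\right) \left(25 - 11\right) = \left(0 - 3\right) 14 = \left(-3\right) 14 = -42$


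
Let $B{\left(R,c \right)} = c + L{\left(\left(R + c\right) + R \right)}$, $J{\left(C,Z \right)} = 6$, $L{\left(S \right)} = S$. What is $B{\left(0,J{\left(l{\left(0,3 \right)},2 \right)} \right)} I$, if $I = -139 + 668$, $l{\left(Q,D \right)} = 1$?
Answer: $6348$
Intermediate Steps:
$I = 529$
$B{\left(R,c \right)} = 2 R + 2 c$ ($B{\left(R,c \right)} = c + \left(\left(R + c\right) + R\right) = c + \left(c + 2 R\right) = 2 R + 2 c$)
$B{\left(0,J{\left(l{\left(0,3 \right)},2 \right)} \right)} I = \left(2 \cdot 0 + 2 \cdot 6\right) 529 = \left(0 + 12\right) 529 = 12 \cdot 529 = 6348$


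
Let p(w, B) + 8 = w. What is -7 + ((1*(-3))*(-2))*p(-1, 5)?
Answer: -61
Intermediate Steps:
p(w, B) = -8 + w
-7 + ((1*(-3))*(-2))*p(-1, 5) = -7 + ((1*(-3))*(-2))*(-8 - 1) = -7 - 3*(-2)*(-9) = -7 + 6*(-9) = -7 - 54 = -61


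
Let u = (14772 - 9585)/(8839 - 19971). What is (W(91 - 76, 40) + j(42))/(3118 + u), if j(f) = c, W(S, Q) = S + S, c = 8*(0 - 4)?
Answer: -22264/34704389 ≈ -0.00064153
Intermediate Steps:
c = -32 (c = 8*(-4) = -32)
W(S, Q) = 2*S
j(f) = -32
u = -5187/11132 (u = 5187/(-11132) = 5187*(-1/11132) = -5187/11132 ≈ -0.46595)
(W(91 - 76, 40) + j(42))/(3118 + u) = (2*(91 - 76) - 32)/(3118 - 5187/11132) = (2*15 - 32)/(34704389/11132) = (30 - 32)*(11132/34704389) = -2*11132/34704389 = -22264/34704389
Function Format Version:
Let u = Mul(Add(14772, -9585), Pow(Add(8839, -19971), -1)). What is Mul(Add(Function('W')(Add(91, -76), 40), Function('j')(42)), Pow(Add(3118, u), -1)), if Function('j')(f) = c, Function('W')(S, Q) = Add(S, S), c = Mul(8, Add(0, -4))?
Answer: Rational(-22264, 34704389) ≈ -0.00064153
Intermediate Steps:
c = -32 (c = Mul(8, -4) = -32)
Function('W')(S, Q) = Mul(2, S)
Function('j')(f) = -32
u = Rational(-5187, 11132) (u = Mul(5187, Pow(-11132, -1)) = Mul(5187, Rational(-1, 11132)) = Rational(-5187, 11132) ≈ -0.46595)
Mul(Add(Function('W')(Add(91, -76), 40), Function('j')(42)), Pow(Add(3118, u), -1)) = Mul(Add(Mul(2, Add(91, -76)), -32), Pow(Add(3118, Rational(-5187, 11132)), -1)) = Mul(Add(Mul(2, 15), -32), Pow(Rational(34704389, 11132), -1)) = Mul(Add(30, -32), Rational(11132, 34704389)) = Mul(-2, Rational(11132, 34704389)) = Rational(-22264, 34704389)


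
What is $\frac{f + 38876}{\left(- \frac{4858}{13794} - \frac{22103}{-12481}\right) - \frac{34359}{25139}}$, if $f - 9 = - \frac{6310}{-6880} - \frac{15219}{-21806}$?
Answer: $\frac{631236638874418252940187}{843922705952903600} \approx 7.4798 \cdot 10^{5}$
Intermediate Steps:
$f = \frac{79626505}{7501264}$ ($f = 9 - \left(- \frac{15219}{21806} - \frac{631}{688}\right) = 9 - - \frac{12115129}{7501264} = 9 + \left(\frac{631}{688} + \frac{15219}{21806}\right) = 9 + \frac{12115129}{7501264} = \frac{79626505}{7501264} \approx 10.615$)
$\frac{f + 38876}{\left(- \frac{4858}{13794} - \frac{22103}{-12481}\right) - \frac{34359}{25139}} = \frac{\frac{79626505}{7501264} + 38876}{\left(- \frac{4858}{13794} - \frac{22103}{-12481}\right) - \frac{34359}{25139}} = \frac{291698765769}{7501264 \left(\left(\left(-4858\right) \frac{1}{13794} - - \frac{22103}{12481}\right) - \frac{34359}{25139}\right)} = \frac{291698765769}{7501264 \left(\left(- \frac{2429}{6897} + \frac{22103}{12481}\right) - \frac{34359}{25139}\right)} = \frac{291698765769}{7501264 \left(\frac{122128042}{86081457} - \frac{34359}{25139}\right)} = \frac{291698765769}{7501264 \cdot \frac{112504066775}{2164001747523}} = \frac{291698765769}{7501264} \cdot \frac{2164001747523}{112504066775} = \frac{631236638874418252940187}{843922705952903600}$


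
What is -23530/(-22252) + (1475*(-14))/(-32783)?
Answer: 615443895/364743658 ≈ 1.6873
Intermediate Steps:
-23530/(-22252) + (1475*(-14))/(-32783) = -23530*(-1/22252) - 20650*(-1/32783) = 11765/11126 + 20650/32783 = 615443895/364743658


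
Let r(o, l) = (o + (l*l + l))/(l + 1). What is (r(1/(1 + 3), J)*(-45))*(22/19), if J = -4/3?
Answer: 4125/38 ≈ 108.55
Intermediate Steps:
J = -4/3 (J = -4*⅓ = -4/3 ≈ -1.3333)
r(o, l) = (l + o + l²)/(1 + l) (r(o, l) = (o + (l² + l))/(1 + l) = (o + (l + l²))/(1 + l) = (l + o + l²)/(1 + l))
(r(1/(1 + 3), J)*(-45))*(22/19) = (((-4/3 + 1/(1 + 3) + (-4/3)²)/(1 - 4/3))*(-45))*(22/19) = (((-4/3 + 1/4 + 16/9)/(-⅓))*(-45))*(22*(1/19)) = (-3*(-4/3 + ¼ + 16/9)*(-45))*(22/19) = (-3*25/36*(-45))*(22/19) = -25/12*(-45)*(22/19) = (375/4)*(22/19) = 4125/38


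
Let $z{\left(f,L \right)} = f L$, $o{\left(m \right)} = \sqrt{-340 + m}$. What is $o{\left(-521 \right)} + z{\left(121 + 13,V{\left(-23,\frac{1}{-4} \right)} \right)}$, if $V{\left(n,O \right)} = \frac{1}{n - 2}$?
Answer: $- \frac{134}{25} + i \sqrt{861} \approx -5.36 + 29.343 i$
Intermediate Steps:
$V{\left(n,O \right)} = \frac{1}{-2 + n}$
$z{\left(f,L \right)} = L f$
$o{\left(-521 \right)} + z{\left(121 + 13,V{\left(-23,\frac{1}{-4} \right)} \right)} = \sqrt{-340 - 521} + \frac{121 + 13}{-2 - 23} = \sqrt{-861} + \frac{1}{-25} \cdot 134 = i \sqrt{861} - \frac{134}{25} = - \frac{134}{25} + i \sqrt{861}$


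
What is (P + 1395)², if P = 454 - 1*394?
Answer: 2117025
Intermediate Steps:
P = 60 (P = 454 - 394 = 60)
(P + 1395)² = (60 + 1395)² = 1455² = 2117025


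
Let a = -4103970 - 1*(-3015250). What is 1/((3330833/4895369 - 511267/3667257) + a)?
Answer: -944872433307/1028701004422627958 ≈ -9.1851e-7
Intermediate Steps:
a = -1088720 (a = -4103970 + 3015250 = -1088720)
1/((3330833/4895369 - 511267/3667257) + a) = 1/((3330833/4895369 - 511267/3667257) - 1088720) = 1/((3330833*(1/4895369) - 511267*1/3667257) - 1088720) = 1/((175307/257651 - 511267/3667257) - 1088720) = 1/(511167369082/944872433307 - 1088720) = 1/(-1028701004422627958/944872433307) = -944872433307/1028701004422627958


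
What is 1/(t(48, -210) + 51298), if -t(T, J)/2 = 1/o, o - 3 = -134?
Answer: 131/6720040 ≈ 1.9494e-5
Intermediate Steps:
o = -131 (o = 3 - 134 = -131)
t(T, J) = 2/131 (t(T, J) = -2/(-131) = -2*(-1/131) = 2/131)
1/(t(48, -210) + 51298) = 1/(2/131 + 51298) = 1/(6720040/131) = 131/6720040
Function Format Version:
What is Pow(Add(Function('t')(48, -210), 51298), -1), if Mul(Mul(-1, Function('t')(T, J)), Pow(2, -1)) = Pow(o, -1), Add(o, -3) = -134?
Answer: Rational(131, 6720040) ≈ 1.9494e-5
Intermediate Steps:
o = -131 (o = Add(3, -134) = -131)
Function('t')(T, J) = Rational(2, 131) (Function('t')(T, J) = Mul(-2, Pow(-131, -1)) = Mul(-2, Rational(-1, 131)) = Rational(2, 131))
Pow(Add(Function('t')(48, -210), 51298), -1) = Pow(Add(Rational(2, 131), 51298), -1) = Pow(Rational(6720040, 131), -1) = Rational(131, 6720040)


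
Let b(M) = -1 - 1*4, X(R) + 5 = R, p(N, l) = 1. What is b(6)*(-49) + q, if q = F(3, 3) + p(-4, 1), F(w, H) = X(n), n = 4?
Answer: 245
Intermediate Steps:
X(R) = -5 + R
F(w, H) = -1 (F(w, H) = -5 + 4 = -1)
b(M) = -5 (b(M) = -1 - 4 = -5)
q = 0 (q = -1 + 1 = 0)
b(6)*(-49) + q = -5*(-49) + 0 = 245 + 0 = 245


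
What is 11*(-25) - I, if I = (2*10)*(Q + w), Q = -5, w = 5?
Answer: -275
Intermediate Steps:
I = 0 (I = (2*10)*(-5 + 5) = 20*0 = 0)
11*(-25) - I = 11*(-25) - 1*0 = -275 + 0 = -275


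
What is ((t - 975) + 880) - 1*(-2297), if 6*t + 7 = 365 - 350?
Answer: 6610/3 ≈ 2203.3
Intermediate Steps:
t = 4/3 (t = -7/6 + (365 - 350)/6 = -7/6 + (1/6)*15 = -7/6 + 5/2 = 4/3 ≈ 1.3333)
((t - 975) + 880) - 1*(-2297) = ((4/3 - 975) + 880) - 1*(-2297) = (-2921/3 + 880) + 2297 = -281/3 + 2297 = 6610/3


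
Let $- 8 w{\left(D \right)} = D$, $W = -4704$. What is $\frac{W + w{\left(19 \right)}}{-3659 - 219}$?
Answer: $\frac{37651}{31024} \approx 1.2136$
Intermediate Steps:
$w{\left(D \right)} = - \frac{D}{8}$
$\frac{W + w{\left(19 \right)}}{-3659 - 219} = \frac{-4704 - \frac{19}{8}}{-3659 - 219} = \frac{-4704 - \frac{19}{8}}{-3878} = \left(- \frac{37651}{8}\right) \left(- \frac{1}{3878}\right) = \frac{37651}{31024}$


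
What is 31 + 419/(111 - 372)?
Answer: 7672/261 ≈ 29.395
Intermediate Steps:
31 + 419/(111 - 372) = 31 + 419/(-261) = 31 - 1/261*419 = 31 - 419/261 = 7672/261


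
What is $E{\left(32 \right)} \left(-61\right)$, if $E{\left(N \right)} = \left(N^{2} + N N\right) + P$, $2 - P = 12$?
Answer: $-124318$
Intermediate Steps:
$P = -10$ ($P = 2 - 12 = -10$)
$E{\left(N \right)} = -10 + 2 N^{2}$ ($E{\left(N \right)} = \left(N^{2} + N N\right) - 10 = \left(N^{2} + N^{2}\right) - 10 = 2 N^{2} - 10 = -10 + 2 N^{2}$)
$E{\left(32 \right)} \left(-61\right) = \left(-10 + 2 \cdot 32^{2}\right) \left(-61\right) = \left(-10 + 2 \cdot 1024\right) \left(-61\right) = \left(-10 + 2048\right) \left(-61\right) = 2038 \left(-61\right) = -124318$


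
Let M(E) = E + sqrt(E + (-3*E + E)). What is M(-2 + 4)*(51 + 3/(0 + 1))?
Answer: 108 + 54*I*sqrt(2) ≈ 108.0 + 76.368*I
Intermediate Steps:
M(E) = E + sqrt(-E) (M(E) = E + sqrt(E - 2*E) = E + sqrt(-E))
M(-2 + 4)*(51 + 3/(0 + 1)) = ((-2 + 4) + sqrt(-(-2 + 4)))*(51 + 3/(0 + 1)) = (2 + sqrt(-1*2))*(51 + 3/1) = (2 + sqrt(-2))*(51 + 1*3) = (2 + I*sqrt(2))*(51 + 3) = (2 + I*sqrt(2))*54 = 108 + 54*I*sqrt(2)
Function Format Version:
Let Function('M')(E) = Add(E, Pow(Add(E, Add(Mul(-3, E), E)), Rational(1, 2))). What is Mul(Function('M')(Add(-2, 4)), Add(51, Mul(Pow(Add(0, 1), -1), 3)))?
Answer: Add(108, Mul(54, I, Pow(2, Rational(1, 2)))) ≈ Add(108.00, Mul(76.368, I))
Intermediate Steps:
Function('M')(E) = Add(E, Pow(Mul(-1, E), Rational(1, 2))) (Function('M')(E) = Add(E, Pow(Add(E, Mul(-2, E)), Rational(1, 2))) = Add(E, Pow(Mul(-1, E), Rational(1, 2))))
Mul(Function('M')(Add(-2, 4)), Add(51, Mul(Pow(Add(0, 1), -1), 3))) = Mul(Add(Add(-2, 4), Pow(Mul(-1, Add(-2, 4)), Rational(1, 2))), Add(51, Mul(Pow(Add(0, 1), -1), 3))) = Mul(Add(2, Pow(Mul(-1, 2), Rational(1, 2))), Add(51, Mul(Pow(1, -1), 3))) = Mul(Add(2, Pow(-2, Rational(1, 2))), Add(51, Mul(1, 3))) = Mul(Add(2, Mul(I, Pow(2, Rational(1, 2)))), Add(51, 3)) = Mul(Add(2, Mul(I, Pow(2, Rational(1, 2)))), 54) = Add(108, Mul(54, I, Pow(2, Rational(1, 2))))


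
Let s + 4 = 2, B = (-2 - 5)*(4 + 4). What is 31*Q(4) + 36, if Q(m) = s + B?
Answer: -1762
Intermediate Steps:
B = -56 (B = -7*8 = -56)
s = -2 (s = -4 + 2 = -2)
Q(m) = -58 (Q(m) = -2 - 56 = -58)
31*Q(4) + 36 = 31*(-58) + 36 = -1798 + 36 = -1762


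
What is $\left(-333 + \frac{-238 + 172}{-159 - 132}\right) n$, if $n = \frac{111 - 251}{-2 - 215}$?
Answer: $- \frac{645580}{3007} \approx -214.69$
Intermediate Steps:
$n = \frac{20}{31}$ ($n = - \frac{140}{-217} = \left(-140\right) \left(- \frac{1}{217}\right) = \frac{20}{31} \approx 0.64516$)
$\left(-333 + \frac{-238 + 172}{-159 - 132}\right) n = \left(-333 + \frac{-238 + 172}{-159 - 132}\right) \frac{20}{31} = \left(-333 - \frac{66}{-291}\right) \frac{20}{31} = \left(-333 - - \frac{22}{97}\right) \frac{20}{31} = \left(-333 + \frac{22}{97}\right) \frac{20}{31} = \left(- \frac{32279}{97}\right) \frac{20}{31} = - \frac{645580}{3007}$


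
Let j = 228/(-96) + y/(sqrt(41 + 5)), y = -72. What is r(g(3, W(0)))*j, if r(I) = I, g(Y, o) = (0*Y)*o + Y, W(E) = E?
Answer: -57/8 - 108*sqrt(46)/23 ≈ -38.972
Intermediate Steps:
g(Y, o) = Y (g(Y, o) = 0*o + Y = 0 + Y = Y)
j = -19/8 - 36*sqrt(46)/23 (j = 228/(-96) - 72/sqrt(41 + 5) = 228*(-1/96) - 72*sqrt(46)/46 = -19/8 - 36*sqrt(46)/23 ≈ -12.991)
r(g(3, W(0)))*j = 3*(-19/8 - 36*sqrt(46)/23) = -57/8 - 108*sqrt(46)/23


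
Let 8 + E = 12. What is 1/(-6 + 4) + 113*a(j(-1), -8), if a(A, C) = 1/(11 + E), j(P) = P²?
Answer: 211/30 ≈ 7.0333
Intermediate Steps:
E = 4 (E = -8 + 12 = 4)
a(A, C) = 1/15 (a(A, C) = 1/(11 + 4) = 1/15)
1/(-6 + 4) + 113*a(j(-1), -8) = 1/(-6 + 4) + 113*(1/15) = 1/(-2) + 113/15 = -½ + 113/15 = 211/30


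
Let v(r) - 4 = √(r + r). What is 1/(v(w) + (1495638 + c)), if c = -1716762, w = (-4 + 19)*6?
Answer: -11056/2444702711 - 3*√5/24447027110 ≈ -4.5227e-6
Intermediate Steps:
w = 90 (w = 15*6 = 90)
v(r) = 4 + √2*√r (v(r) = 4 + √(r + r) = 4 + √(2*r) = 4 + √2*√r)
1/(v(w) + (1495638 + c)) = 1/((4 + √2*√90) + (1495638 - 1716762)) = 1/((4 + √2*(3*√10)) - 221124) = 1/((4 + 6*√5) - 221124) = 1/(-221120 + 6*√5)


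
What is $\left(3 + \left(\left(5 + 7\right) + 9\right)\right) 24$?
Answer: $576$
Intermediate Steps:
$\left(3 + \left(\left(5 + 7\right) + 9\right)\right) 24 = \left(3 + \left(12 + 9\right)\right) 24 = \left(3 + 21\right) 24 = 24 \cdot 24 = 576$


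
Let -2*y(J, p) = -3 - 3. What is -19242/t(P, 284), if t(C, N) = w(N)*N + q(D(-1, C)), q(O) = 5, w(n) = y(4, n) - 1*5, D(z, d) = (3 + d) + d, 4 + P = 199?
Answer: 19242/563 ≈ 34.178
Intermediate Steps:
P = 195 (P = -4 + 199 = 195)
D(z, d) = 3 + 2*d
y(J, p) = 3 (y(J, p) = -(-3 - 3)/2 = -1/2*(-6) = 3)
w(n) = -2 (w(n) = 3 - 1*5 = 3 - 5 = -2)
t(C, N) = 5 - 2*N (t(C, N) = -2*N + 5 = 5 - 2*N)
-19242/t(P, 284) = -19242/(5 - 2*284) = -19242/(5 - 568) = -19242/(-563) = -19242*(-1/563) = 19242/563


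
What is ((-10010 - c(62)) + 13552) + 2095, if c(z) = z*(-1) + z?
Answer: 5637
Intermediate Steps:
c(z) = 0 (c(z) = -z + z = 0)
((-10010 - c(62)) + 13552) + 2095 = ((-10010 - 1*0) + 13552) + 2095 = ((-10010 + 0) + 13552) + 2095 = (-10010 + 13552) + 2095 = 3542 + 2095 = 5637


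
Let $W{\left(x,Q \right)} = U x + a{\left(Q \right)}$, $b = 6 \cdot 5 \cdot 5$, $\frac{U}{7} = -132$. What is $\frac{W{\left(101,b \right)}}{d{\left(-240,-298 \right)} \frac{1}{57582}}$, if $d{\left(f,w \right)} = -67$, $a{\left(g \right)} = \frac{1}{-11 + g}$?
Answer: $\frac{746955719370}{9313} \approx 8.0206 \cdot 10^{7}$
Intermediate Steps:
$U = -924$ ($U = 7 \left(-132\right) = -924$)
$b = 150$ ($b = 30 \cdot 5 = 150$)
$W{\left(x,Q \right)} = \frac{1}{-11 + Q} - 924 x$ ($W{\left(x,Q \right)} = - 924 x + \frac{1}{-11 + Q} = \frac{1}{-11 + Q} - 924 x$)
$\frac{W{\left(101,b \right)}}{d{\left(-240,-298 \right)} \frac{1}{57582}} = \frac{\frac{1}{-11 + 150} \left(1 - 93324 \left(-11 + 150\right)\right)}{\left(-67\right) \frac{1}{57582}} = \frac{\frac{1}{139} \left(1 - 93324 \cdot 139\right)}{\left(-67\right) \frac{1}{57582}} = \frac{\frac{1}{139} \left(1 - 12972036\right)}{- \frac{67}{57582}} = \frac{1}{139} \left(-12972035\right) \left(- \frac{57582}{67}\right) = \left(- \frac{12972035}{139}\right) \left(- \frac{57582}{67}\right) = \frac{746955719370}{9313}$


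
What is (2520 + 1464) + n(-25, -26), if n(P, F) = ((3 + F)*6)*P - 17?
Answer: 7417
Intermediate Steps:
n(P, F) = -17 + P*(18 + 6*F) (n(P, F) = (18 + 6*F)*P - 17 = P*(18 + 6*F) - 17 = -17 + P*(18 + 6*F))
(2520 + 1464) + n(-25, -26) = (2520 + 1464) + (-17 + 18*(-25) + 6*(-26)*(-25)) = 3984 + (-17 - 450 + 3900) = 3984 + 3433 = 7417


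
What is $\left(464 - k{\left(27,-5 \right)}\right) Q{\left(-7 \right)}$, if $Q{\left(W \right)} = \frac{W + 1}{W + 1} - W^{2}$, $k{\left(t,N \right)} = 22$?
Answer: $-21216$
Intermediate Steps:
$Q{\left(W \right)} = 1 - W^{2}$ ($Q{\left(W \right)} = \frac{1 + W}{1 + W} - W^{2} = 1 - W^{2}$)
$\left(464 - k{\left(27,-5 \right)}\right) Q{\left(-7 \right)} = \left(464 - 22\right) \left(1 - \left(-7\right)^{2}\right) = \left(464 - 22\right) \left(1 - 49\right) = 442 \left(1 - 49\right) = 442 \left(-48\right) = -21216$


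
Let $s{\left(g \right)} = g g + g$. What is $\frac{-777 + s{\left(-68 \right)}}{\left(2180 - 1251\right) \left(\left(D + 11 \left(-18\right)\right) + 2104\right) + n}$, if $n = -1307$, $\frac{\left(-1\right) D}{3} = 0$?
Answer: $\frac{3779}{1769367} \approx 0.0021358$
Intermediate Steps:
$D = 0$ ($D = \left(-3\right) 0 = 0$)
$s{\left(g \right)} = g + g^{2}$ ($s{\left(g \right)} = g^{2} + g = g + g^{2}$)
$\frac{-777 + s{\left(-68 \right)}}{\left(2180 - 1251\right) \left(\left(D + 11 \left(-18\right)\right) + 2104\right) + n} = \frac{-777 - 68 \left(1 - 68\right)}{\left(2180 - 1251\right) \left(\left(0 + 11 \left(-18\right)\right) + 2104\right) - 1307} = \frac{-777 - -4556}{929 \left(\left(0 - 198\right) + 2104\right) - 1307} = \frac{-777 + 4556}{929 \left(-198 + 2104\right) - 1307} = \frac{3779}{929 \cdot 1906 - 1307} = \frac{3779}{1770674 - 1307} = \frac{3779}{1769367}$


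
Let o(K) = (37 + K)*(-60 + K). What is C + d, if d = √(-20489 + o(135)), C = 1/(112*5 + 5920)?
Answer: 1/6480 + I*√7589 ≈ 0.00015432 + 87.115*I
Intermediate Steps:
C = 1/6480 (C = 1/(560 + 5920) = 1/6480 ≈ 0.00015432)
o(K) = (-60 + K)*(37 + K)
d = I*√7589 (d = √(-20489 + (-2220 + 135² - 23*135)) = √(-20489 + (-2220 + 18225 - 3105)) = √(-20489 + 12900) = √(-7589) = I*√7589 ≈ 87.115*I)
C + d = 1/6480 + I*√7589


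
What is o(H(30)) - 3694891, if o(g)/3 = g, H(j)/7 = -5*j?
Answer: -3698041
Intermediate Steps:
H(j) = -35*j (H(j) = 7*(-5*j) = -35*j)
o(g) = 3*g
o(H(30)) - 3694891 = 3*(-35*30) - 3694891 = 3*(-1050) - 3694891 = -3150 - 3694891 = -3698041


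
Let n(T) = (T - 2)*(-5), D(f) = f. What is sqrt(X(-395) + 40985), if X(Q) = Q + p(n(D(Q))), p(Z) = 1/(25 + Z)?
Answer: sqrt(163987661010)/2010 ≈ 201.47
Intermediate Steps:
n(T) = 10 - 5*T (n(T) = (-2 + T)*(-5) = 10 - 5*T)
X(Q) = Q + 1/(35 - 5*Q) (X(Q) = Q + 1/(25 + (10 - 5*Q)) = Q + 1/(35 - 5*Q))
sqrt(X(-395) + 40985) = sqrt((-1/5 - 395*(-7 - 395))/(-7 - 395) + 40985) = sqrt((-1/5 - 395*(-402))/(-402) + 40985) = sqrt(-(-1/5 + 158790)/402 + 40985) = sqrt(-1/402*793949/5 + 40985) = sqrt(-793949/2010 + 40985) = sqrt(81585901/2010) = sqrt(163987661010)/2010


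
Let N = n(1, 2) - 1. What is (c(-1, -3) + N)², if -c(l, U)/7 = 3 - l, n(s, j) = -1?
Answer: 900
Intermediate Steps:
c(l, U) = -21 + 7*l (c(l, U) = -7*(3 - l) = -21 + 7*l)
N = -2 (N = -1 - 1 = -2)
(c(-1, -3) + N)² = ((-21 + 7*(-1)) - 2)² = ((-21 - 7) - 2)² = (-28 - 2)² = (-30)² = 900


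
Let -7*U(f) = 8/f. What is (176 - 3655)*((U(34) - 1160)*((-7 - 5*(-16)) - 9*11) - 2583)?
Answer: -1631038199/17 ≈ -9.5943e+7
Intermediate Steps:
U(f) = -8/(7*f)
(176 - 3655)*((U(34) - 1160)*((-7 - 5*(-16)) - 9*11) - 2583) = (176 - 3655)*((-8/7/34 - 1160)*((-7 - 5*(-16)) - 9*11) - 2583) = -3479*((-8/7*1/34 - 1160)*((-7 + 80) - 99) - 2583) = -3479*((-4/119 - 1160)*(73 - 99) - 2583) = -3479*(-138044/119*(-26) - 2583) = -3479*(3589144/119 - 2583) = -3479*3281767/119 = -1631038199/17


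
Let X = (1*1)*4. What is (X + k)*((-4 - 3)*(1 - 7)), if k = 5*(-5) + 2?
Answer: -798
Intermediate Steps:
k = -23 (k = -25 + 2 = -23)
X = 4 (X = 1*4 = 4)
(X + k)*((-4 - 3)*(1 - 7)) = (4 - 23)*((-4 - 3)*(1 - 7)) = -(-133)*(-6) = -19*42 = -798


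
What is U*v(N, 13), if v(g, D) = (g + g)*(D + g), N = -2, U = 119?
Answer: -5236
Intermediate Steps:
v(g, D) = 2*g*(D + g) (v(g, D) = (2*g)*(D + g) = 2*g*(D + g))
U*v(N, 13) = 119*(2*(-2)*(13 - 2)) = 119*(2*(-2)*11) = 119*(-44) = -5236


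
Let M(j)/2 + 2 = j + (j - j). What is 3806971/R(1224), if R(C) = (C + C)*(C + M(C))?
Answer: 543853/1282752 ≈ 0.42397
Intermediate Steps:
M(j) = -4 + 2*j (M(j) = -4 + 2*(j + (j - j)) = -4 + 2*(j + 0) = -4 + 2*j)
R(C) = 2*C*(-4 + 3*C) (R(C) = (C + C)*(C + (-4 + 2*C)) = (2*C)*(-4 + 3*C) = 2*C*(-4 + 3*C))
3806971/R(1224) = 3806971/((2*1224*(-4 + 3*1224))) = 3806971/((2*1224*(-4 + 3672))) = 3806971/((2*1224*3668)) = 3806971/8979264 = 3806971*(1/8979264) = 543853/1282752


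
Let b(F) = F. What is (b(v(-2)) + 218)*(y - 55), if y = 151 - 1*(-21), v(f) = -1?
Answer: 25389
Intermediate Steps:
y = 172 (y = 151 + 21 = 172)
(b(v(-2)) + 218)*(y - 55) = (-1 + 218)*(172 - 55) = 217*117 = 25389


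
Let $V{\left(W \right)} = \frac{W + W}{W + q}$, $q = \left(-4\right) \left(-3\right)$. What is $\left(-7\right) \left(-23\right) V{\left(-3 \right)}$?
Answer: $- \frac{322}{3} \approx -107.33$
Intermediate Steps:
$q = 12$
$V{\left(W \right)} = \frac{2 W}{12 + W}$ ($V{\left(W \right)} = \frac{W + W}{W + 12} = \frac{2 W}{12 + W}$)
$\left(-7\right) \left(-23\right) V{\left(-3 \right)} = \left(-7\right) \left(-23\right) 2 \left(-3\right) \frac{1}{12 - 3} = 161 \cdot 2 \left(-3\right) \frac{1}{9} = 161 \left(- \frac{2}{3}\right) = - \frac{322}{3}$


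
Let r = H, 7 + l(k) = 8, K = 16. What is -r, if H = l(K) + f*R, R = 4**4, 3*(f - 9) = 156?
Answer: -15617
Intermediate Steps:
l(k) = 1 (l(k) = -7 + 8 = 1)
f = 61 (f = 9 + (1/3)*156 = 9 + 52 = 61)
R = 256
H = 15617 (H = 1 + 61*256 = 1 + 15616 = 15617)
r = 15617
-r = -1*15617 = -15617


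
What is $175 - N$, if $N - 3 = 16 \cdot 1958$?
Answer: $-31156$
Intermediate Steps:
$N = 31331$ ($N = 3 + 16 \cdot 1958 = 3 + 31328 = 31331$)
$175 - N = 175 - 31331 = -31156$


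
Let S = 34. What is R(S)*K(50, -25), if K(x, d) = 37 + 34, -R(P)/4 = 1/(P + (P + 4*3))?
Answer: -71/20 ≈ -3.5500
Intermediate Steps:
R(P) = -4/(12 + 2*P) (R(P) = -4/(P + (P + 4*3)) = -4/(P + (P + 12)) = -4/(P + (12 + P)) = -4/(12 + 2*P))
K(x, d) = 71
R(S)*K(50, -25) = -2/(6 + 34)*71 = -2/40*71 = -2*1/40*71 = -1/20*71 = -71/20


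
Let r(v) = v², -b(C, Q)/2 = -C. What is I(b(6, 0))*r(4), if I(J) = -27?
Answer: -432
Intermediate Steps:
b(C, Q) = 2*C (b(C, Q) = -(-2)*C = 2*C)
I(b(6, 0))*r(4) = -27*4² = -27*16 = -432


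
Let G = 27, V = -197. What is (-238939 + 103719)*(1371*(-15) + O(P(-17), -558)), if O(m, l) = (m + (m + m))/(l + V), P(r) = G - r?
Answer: 419904264108/151 ≈ 2.7808e+9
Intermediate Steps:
P(r) = 27 - r
O(m, l) = 3*m/(-197 + l) (O(m, l) = (m + (m + m))/(l - 197) = (m + 2*m)/(-197 + l) = (3*m)/(-197 + l) = 3*m/(-197 + l))
(-238939 + 103719)*(1371*(-15) + O(P(-17), -558)) = (-238939 + 103719)*(1371*(-15) + 3*(27 - 1*(-17))/(-197 - 558)) = -135220*(-20565 + 3*(27 + 17)/(-755)) = -135220*(-20565 + 3*44*(-1/755)) = -135220*(-20565 - 132/755) = -135220*(-15526707/755) = 419904264108/151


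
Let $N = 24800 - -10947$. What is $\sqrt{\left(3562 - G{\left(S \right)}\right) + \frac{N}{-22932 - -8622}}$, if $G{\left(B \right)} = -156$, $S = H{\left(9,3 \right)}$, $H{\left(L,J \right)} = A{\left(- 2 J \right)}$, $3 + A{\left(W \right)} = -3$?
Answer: $\frac{\sqrt{84538444470}}{4770} \approx 60.955$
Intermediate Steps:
$A{\left(W \right)} = -6$ ($A{\left(W \right)} = -3 - 3 = -6$)
$H{\left(L,J \right)} = -6$
$S = -6$
$N = 35747$ ($N = 24800 + 10947 = 35747$)
$\sqrt{\left(3562 - G{\left(S \right)}\right) + \frac{N}{-22932 - -8622}} = \sqrt{\left(3562 - -156\right) + \frac{35747}{-22932 - -8622}} = \sqrt{\left(3562 + 156\right) + \frac{35747}{-22932 + 8622}} = \sqrt{3718 + \frac{35747}{-14310}} = \sqrt{3718 + 35747 \left(- \frac{1}{14310}\right)} = \sqrt{3718 - \frac{35747}{14310}} = \sqrt{\frac{53168833}{14310}} = \frac{\sqrt{84538444470}}{4770}$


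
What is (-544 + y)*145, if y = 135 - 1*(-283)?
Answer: -18270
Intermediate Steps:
y = 418 (y = 135 + 283 = 418)
(-544 + y)*145 = (-544 + 418)*145 = -126*145 = -18270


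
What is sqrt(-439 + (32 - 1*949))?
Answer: 2*I*sqrt(339) ≈ 36.824*I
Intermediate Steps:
sqrt(-439 + (32 - 1*949)) = sqrt(-439 + (32 - 949)) = sqrt(-439 - 917) = sqrt(-1356) = 2*I*sqrt(339)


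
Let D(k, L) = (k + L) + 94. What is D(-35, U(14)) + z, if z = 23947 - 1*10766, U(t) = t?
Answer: 13254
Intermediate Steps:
D(k, L) = 94 + L + k (D(k, L) = (L + k) + 94 = 94 + L + k)
z = 13181 (z = 23947 - 10766 = 13181)
D(-35, U(14)) + z = (94 + 14 - 35) + 13181 = 73 + 13181 = 13254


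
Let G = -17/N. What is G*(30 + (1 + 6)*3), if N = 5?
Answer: -867/5 ≈ -173.40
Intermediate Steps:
G = -17/5 ≈ -3.4000
G*(30 + (1 + 6)*3) = -17*(30 + (1 + 6)*3)/5 = -17*(30 + 7*3)/5 = -17*(30 + 21)/5 = -17/5*51 = -867/5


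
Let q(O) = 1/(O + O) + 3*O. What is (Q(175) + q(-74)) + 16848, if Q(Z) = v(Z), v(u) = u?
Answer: 2486547/148 ≈ 16801.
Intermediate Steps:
Q(Z) = Z
q(O) = 1/(2*O) + 3*O
(Q(175) + q(-74)) + 16848 = (175 + ((½)/(-74) + 3*(-74))) + 16848 = (175 + ((½)*(-1/74) - 222)) + 16848 = (175 + (-1/148 - 222)) + 16848 = (175 - 32857/148) + 16848 = -6957/148 + 16848 = 2486547/148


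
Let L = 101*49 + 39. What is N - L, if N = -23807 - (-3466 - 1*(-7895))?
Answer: -33224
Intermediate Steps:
N = -28236 (N = -23807 - (-3466 + 7895) = -23807 - 1*4429 = -23807 - 4429 = -28236)
L = 4988 (L = 4949 + 39 = 4988)
N - L = -28236 - 1*4988 = -28236 - 4988 = -33224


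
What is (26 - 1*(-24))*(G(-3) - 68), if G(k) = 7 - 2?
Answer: -3150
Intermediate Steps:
G(k) = 5
(26 - 1*(-24))*(G(-3) - 68) = (26 - 1*(-24))*(5 - 68) = (26 + 24)*(-63) = 50*(-63) = -3150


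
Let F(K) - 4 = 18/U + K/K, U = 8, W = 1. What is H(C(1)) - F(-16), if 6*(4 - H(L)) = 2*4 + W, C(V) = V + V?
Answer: -19/4 ≈ -4.7500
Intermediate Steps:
C(V) = 2*V
H(L) = 5/2 (H(L) = 4 - (2*4 + 1)/6 = 4 - (8 + 1)/6 = 4 - 1/6*9 = 4 - 3/2 = 5/2)
F(K) = 29/4 (F(K) = 4 + (18/8 + K/K) = 4 + (18*(1/8) + 1) = 4 + (9/4 + 1) = 4 + 13/4 = 29/4)
H(C(1)) - F(-16) = 5/2 - 1*29/4 = 5/2 - 29/4 = -19/4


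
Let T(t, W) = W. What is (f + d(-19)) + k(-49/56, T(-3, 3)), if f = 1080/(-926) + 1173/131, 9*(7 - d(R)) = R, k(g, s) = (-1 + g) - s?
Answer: 52509013/4367016 ≈ 12.024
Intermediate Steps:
k(g, s) = -1 + g - s
d(R) = 7 - R/9
f = 472359/60653 (f = 1080*(-1/926) + 1173*(1/131) = -540/463 + 1173/131 = 472359/60653 ≈ 7.7879)
(f + d(-19)) + k(-49/56, T(-3, 3)) = (472359/60653 + (7 - ⅑*(-19))) + (-1 - 49/56 - 1*3) = (472359/60653 + (7 + 19/9)) + (-1 - 49*1/56 - 3) = (472359/60653 + 82/9) + (-1 - 7/8 - 3) = 9224777/545877 - 39/8 = 52509013/4367016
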